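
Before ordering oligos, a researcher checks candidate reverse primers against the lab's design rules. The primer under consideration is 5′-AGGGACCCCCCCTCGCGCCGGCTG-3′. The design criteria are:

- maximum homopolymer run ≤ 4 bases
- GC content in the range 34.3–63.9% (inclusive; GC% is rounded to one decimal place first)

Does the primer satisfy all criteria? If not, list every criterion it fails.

Base counts: A=2, T=2, G=8, C=12 (length 24).
homopolymer run: longest run = 7, exceeds 4 ✗
GC content: GC 20/24 = 83.3%, outside 34.3–63.9% ✗

Fails: homopolymer run, GC content.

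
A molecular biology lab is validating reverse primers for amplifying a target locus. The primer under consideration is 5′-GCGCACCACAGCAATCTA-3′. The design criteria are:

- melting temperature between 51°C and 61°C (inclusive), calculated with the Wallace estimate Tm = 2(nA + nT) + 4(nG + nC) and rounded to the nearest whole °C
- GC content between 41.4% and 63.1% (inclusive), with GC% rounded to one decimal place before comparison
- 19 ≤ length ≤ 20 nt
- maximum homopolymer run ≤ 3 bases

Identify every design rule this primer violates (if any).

Base counts: A=6, T=2, G=3, C=7 (length 18).
Tm: Tm = 2·8 + 4·10 = 56°C ✓
GC content: GC 10/18 = 55.6% ✓
length: length 18, outside 19–20 ✗
homopolymer run: longest run = 2 ✓

Fails: length.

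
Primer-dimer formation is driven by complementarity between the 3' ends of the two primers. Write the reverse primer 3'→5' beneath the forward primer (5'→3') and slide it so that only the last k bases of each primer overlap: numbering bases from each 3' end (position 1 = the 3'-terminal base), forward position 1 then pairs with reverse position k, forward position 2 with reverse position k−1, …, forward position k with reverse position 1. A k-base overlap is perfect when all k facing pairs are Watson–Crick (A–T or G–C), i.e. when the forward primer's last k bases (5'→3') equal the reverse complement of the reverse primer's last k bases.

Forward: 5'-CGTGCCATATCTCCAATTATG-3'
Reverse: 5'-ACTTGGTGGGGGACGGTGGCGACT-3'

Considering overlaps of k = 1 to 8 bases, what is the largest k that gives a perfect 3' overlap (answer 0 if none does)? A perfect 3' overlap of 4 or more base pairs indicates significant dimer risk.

Longest perfect overlap: 0 complementary base pairs; below the dimer-risk threshold (threshold 4).

Last 8 bases (5'→3') — forward …CAATTATG, reverse …TGGCGACT.
Reverse complement of the reverse primer's last 8 bases: AGTCGCCA; its first k bases are the reverse complement of the reverse primer's last k bases, so a perfect k-base overlap needs the forward primer's last k bases to equal them.
Comparing (forward last k vs required): k=1: G vs A ✗; k=2: TG vs AG ✗; k=3: ATG vs AGT ✗; k=4: TATG vs AGTC ✗; k=5: TTATG vs AGTCG ✗; k=6: ATTATG vs AGTCGC ✗; k=7: AATTATG vs AGTCGCC ✗; k=8: CAATTATG vs AGTCGCCA ✗.
No overlap length from 1 to 8 is perfect, so the longest perfect 3' overlap is 0.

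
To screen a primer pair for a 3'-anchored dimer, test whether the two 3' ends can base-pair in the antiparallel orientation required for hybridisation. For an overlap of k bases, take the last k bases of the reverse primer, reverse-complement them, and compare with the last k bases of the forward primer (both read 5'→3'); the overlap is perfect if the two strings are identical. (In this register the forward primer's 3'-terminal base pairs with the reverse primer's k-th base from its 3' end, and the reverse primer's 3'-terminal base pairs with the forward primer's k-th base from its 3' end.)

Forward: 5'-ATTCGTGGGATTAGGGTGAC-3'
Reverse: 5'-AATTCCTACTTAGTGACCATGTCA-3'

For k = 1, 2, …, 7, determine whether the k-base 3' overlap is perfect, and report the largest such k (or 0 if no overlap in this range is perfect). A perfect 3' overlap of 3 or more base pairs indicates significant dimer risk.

Last 7 bases (5'→3') — forward …GGGTGAC, reverse …CATGTCA.
Reverse complement of the reverse primer's last 7 bases: TGACATG; its first k bases are the reverse complement of the reverse primer's last k bases, so a perfect k-base overlap needs the forward primer's last k bases to equal them.
Comparing (forward last k vs required): k=1: C vs T ✗; k=2: AC vs TG ✗; k=3: GAC vs TGA ✗; k=4: TGAC vs TGAC ✓; k=5: GTGAC vs TGACA ✗; k=6: GGTGAC vs TGACAT ✗; k=7: GGGTGAC vs TGACATG ✗.
Only k = 4 is perfect, so the longest perfect 3' overlap is 4.

Longest perfect overlap: 4 complementary base pairs; significant dimer risk (threshold 3).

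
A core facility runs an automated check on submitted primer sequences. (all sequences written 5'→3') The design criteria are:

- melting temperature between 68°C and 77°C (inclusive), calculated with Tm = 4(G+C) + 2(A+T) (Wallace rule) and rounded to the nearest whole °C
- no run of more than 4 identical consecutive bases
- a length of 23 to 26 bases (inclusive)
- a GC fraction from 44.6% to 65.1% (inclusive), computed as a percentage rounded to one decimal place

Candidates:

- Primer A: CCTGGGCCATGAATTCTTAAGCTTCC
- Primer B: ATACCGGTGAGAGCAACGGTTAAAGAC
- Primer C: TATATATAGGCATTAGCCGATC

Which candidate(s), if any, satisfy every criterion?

Primer A (26 nt, A=5 T=8 G=5 C=8): Tm = 2·13 + 4·13 = 78°C, outside 68–77°C ✗; longest run = 3 ✓; length 26 ✓; GC 13/26 = 50.0% ✓ — fails.
Primer B (27 nt, A=10 T=4 G=8 C=5): Tm = 2·14 + 4·13 = 80°C, outside 68–77°C ✗; longest run = 3 ✓; length 27, outside 23–26 ✗; GC 13/27 = 48.1% ✓ — fails.
Primer C (22 nt, A=7 T=7 G=4 C=4): Tm = 2·14 + 4·8 = 60°C, outside 68–77°C ✗; longest run = 2 ✓; length 22, outside 23–26 ✗; GC 8/22 = 36.4%, outside 44.6–65.1% ✗ — fails.

None of the candidates satisfy all criteria.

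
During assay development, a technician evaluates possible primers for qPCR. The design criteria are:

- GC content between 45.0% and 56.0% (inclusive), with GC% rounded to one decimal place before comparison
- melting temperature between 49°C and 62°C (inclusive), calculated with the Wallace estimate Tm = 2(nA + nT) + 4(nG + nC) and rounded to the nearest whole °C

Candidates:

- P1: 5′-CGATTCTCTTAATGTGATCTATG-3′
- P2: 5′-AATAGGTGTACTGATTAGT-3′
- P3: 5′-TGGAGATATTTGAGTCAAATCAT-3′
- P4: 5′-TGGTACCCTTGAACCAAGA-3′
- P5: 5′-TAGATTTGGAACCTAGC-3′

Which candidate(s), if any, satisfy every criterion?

P4 only.

P1 (23 nt, A=5 T=10 G=4 C=4): GC 8/23 = 34.8%, outside 45.0–56.0% ✗; Tm = 2·15 + 4·8 = 62°C ✓ — fails.
P2 (19 nt, A=6 T=7 G=5 C=1): GC 6/19 = 31.6%, outside 45.0–56.0% ✗; Tm = 2·13 + 4·6 = 50°C ✓ — fails.
P3 (23 nt, A=8 T=8 G=5 C=2): GC 7/23 = 30.4%, outside 45.0–56.0% ✗; Tm = 2·16 + 4·7 = 60°C ✓ — fails.
P4 (19 nt, A=6 T=4 G=4 C=5): GC 9/19 = 47.4% ✓; Tm = 2·10 + 4·9 = 56°C ✓ — passes.
P5 (17 nt, A=5 T=5 G=4 C=3): GC 7/17 = 41.2%, outside 45.0–56.0% ✗; Tm = 2·10 + 4·7 = 48°C, outside 49–62°C ✗ — fails.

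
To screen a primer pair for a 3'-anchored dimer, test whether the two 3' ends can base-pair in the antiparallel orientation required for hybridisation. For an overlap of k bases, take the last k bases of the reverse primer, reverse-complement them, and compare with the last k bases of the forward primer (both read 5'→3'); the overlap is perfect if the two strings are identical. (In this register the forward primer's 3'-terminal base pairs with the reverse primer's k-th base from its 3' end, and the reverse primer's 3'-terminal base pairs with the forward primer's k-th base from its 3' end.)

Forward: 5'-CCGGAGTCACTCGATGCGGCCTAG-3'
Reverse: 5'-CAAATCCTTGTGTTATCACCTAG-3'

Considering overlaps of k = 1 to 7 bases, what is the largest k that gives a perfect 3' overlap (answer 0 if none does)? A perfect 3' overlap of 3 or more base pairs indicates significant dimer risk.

Last 7 bases (5'→3') — forward …GGCCTAG, reverse …CACCTAG.
Reverse complement of the reverse primer's last 7 bases: CTAGGTG; its first k bases are the reverse complement of the reverse primer's last k bases, so a perfect k-base overlap needs the forward primer's last k bases to equal them.
Comparing (forward last k vs required): k=1: G vs C ✗; k=2: AG vs CT ✗; k=3: TAG vs CTA ✗; k=4: CTAG vs CTAG ✓; k=5: CCTAG vs CTAGG ✗; k=6: GCCTAG vs CTAGGT ✗; k=7: GGCCTAG vs CTAGGTG ✗.
Only k = 4 is perfect, so the longest perfect 3' overlap is 4.

Longest perfect overlap: 4 complementary base pairs; significant dimer risk (threshold 3).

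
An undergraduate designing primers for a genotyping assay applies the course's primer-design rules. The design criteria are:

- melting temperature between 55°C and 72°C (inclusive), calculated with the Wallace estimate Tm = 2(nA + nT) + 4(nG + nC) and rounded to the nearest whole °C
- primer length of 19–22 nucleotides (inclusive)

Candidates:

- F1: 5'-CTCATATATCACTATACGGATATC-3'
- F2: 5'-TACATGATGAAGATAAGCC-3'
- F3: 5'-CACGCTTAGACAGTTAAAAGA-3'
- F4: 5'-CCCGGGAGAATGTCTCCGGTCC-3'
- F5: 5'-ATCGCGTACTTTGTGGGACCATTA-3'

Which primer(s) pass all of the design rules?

F3 only.

F1 (24 nt, A=8 T=8 G=2 C=6): Tm = 2·16 + 4·8 = 64°C ✓; length 24, outside 19–22 ✗ — fails.
F2 (19 nt, A=8 T=4 G=4 C=3): Tm = 2·12 + 4·7 = 52°C, outside 55–72°C ✗; length 19 ✓ — fails.
F3 (21 nt, A=9 T=4 G=4 C=4): Tm = 2·13 + 4·8 = 58°C ✓; length 21 ✓ — passes.
F4 (22 nt, A=3 T=4 G=7 C=8): Tm = 2·7 + 4·15 = 74°C, outside 55–72°C ✗; length 22 ✓ — fails.
F5 (24 nt, A=5 T=8 G=6 C=5): Tm = 2·13 + 4·11 = 70°C ✓; length 24, outside 19–22 ✗ — fails.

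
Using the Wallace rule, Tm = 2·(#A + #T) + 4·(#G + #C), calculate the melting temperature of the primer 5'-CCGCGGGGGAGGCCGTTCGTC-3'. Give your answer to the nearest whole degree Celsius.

Base counts: A=1, T=3, G=10, C=7 (length 21).
Tm = 2·(1+3) + 4·(10+7) = 2·4 + 4·17 = 8 + 68 = 76°C.

76°C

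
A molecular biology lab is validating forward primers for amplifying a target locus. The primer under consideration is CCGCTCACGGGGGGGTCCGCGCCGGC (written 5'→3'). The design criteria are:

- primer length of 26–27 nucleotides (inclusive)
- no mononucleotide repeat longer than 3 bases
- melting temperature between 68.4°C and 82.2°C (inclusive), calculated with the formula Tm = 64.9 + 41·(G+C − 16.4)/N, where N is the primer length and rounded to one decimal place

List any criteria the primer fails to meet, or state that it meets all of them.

Fails: homopolymer run.

Base counts: A=1, T=2, G=12, C=11 (length 26).
length: length 26 ✓
homopolymer run: longest run = 7, exceeds 3 ✗
Tm: Tm = 64.9 + 41·(23 − 16.4)/26 = 75.3°C ✓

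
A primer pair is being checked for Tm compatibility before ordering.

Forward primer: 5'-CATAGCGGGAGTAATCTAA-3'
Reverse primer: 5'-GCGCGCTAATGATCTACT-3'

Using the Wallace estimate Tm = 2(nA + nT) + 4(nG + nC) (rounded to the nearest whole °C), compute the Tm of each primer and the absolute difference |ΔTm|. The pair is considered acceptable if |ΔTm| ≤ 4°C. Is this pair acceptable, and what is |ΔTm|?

Forward: A=7 T=4 G=5 C=3 → Tm = 2·11 + 4·8 = 54°C.
Reverse: A=4 T=5 G=4 C=5 → Tm = 2·9 + 4·9 = 54°C.
|ΔTm| = |54 − 54| = 0°C, ≤ 4°C.

|ΔTm| = 0°C; the pair is acceptable.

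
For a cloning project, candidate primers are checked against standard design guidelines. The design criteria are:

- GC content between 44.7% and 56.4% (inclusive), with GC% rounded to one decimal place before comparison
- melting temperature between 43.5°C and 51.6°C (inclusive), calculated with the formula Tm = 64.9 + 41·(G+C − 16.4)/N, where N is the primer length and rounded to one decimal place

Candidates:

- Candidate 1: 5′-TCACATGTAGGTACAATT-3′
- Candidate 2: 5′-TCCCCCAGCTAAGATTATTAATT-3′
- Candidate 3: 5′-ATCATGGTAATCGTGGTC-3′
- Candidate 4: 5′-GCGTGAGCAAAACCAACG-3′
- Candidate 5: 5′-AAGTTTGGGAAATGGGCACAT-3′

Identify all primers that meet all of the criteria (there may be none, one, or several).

Candidate 4 only.

Candidate 1 (18 nt, A=6 T=6 G=3 C=3): GC 6/18 = 33.3%, outside 44.7–56.4% ✗; Tm = 64.9 + 41·(6 − 16.4)/18 = 41.2°C, outside 43.5–51.6°C ✗ — fails.
Candidate 2 (23 nt, A=7 T=8 G=2 C=6): GC 8/23 = 34.8%, outside 44.7–56.4% ✗; Tm = 64.9 + 41·(8 − 16.4)/23 = 49.9°C ✓ — fails.
Candidate 3 (18 nt, A=4 T=6 G=5 C=3): GC 8/18 = 44.4%, outside 44.7–56.4% ✗; Tm = 64.9 + 41·(8 − 16.4)/18 = 45.8°C ✓ — fails.
Candidate 4 (18 nt, A=7 T=1 G=5 C=5): GC 10/18 = 55.6% ✓; Tm = 64.9 + 41·(10 − 16.4)/18 = 50.3°C ✓ — passes.
Candidate 5 (21 nt, A=7 T=5 G=7 C=2): GC 9/21 = 42.9%, outside 44.7–56.4% ✗; Tm = 64.9 + 41·(9 − 16.4)/21 = 50.5°C ✓ — fails.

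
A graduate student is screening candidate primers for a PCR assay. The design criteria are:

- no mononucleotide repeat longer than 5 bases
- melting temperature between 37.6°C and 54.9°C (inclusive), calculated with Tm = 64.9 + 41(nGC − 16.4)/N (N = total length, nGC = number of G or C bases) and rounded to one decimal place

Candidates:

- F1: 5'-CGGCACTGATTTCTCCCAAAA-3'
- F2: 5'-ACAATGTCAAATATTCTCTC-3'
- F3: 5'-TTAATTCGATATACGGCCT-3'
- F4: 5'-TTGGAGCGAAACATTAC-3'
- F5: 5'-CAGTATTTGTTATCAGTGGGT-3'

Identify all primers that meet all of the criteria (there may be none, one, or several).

F1, F2, F3, F4 and F5.

F1 (21 nt, A=6 T=5 G=3 C=7): longest run = 4 ✓; Tm = 64.9 + 41·(10 − 16.4)/21 = 52.4°C ✓ — passes.
F2 (20 nt, A=7 T=7 G=1 C=5): longest run = 3 ✓; Tm = 64.9 + 41·(6 − 16.4)/20 = 43.6°C ✓ — passes.
F3 (19 nt, A=5 T=7 G=3 C=4): longest run = 2 ✓; Tm = 64.9 + 41·(7 − 16.4)/19 = 44.6°C ✓ — passes.
F4 (17 nt, A=6 T=4 G=4 C=3): longest run = 3 ✓; Tm = 64.9 + 41·(7 − 16.4)/17 = 42.2°C ✓ — passes.
F5 (21 nt, A=4 T=9 G=6 C=2): longest run = 3 ✓; Tm = 64.9 + 41·(8 − 16.4)/21 = 48.5°C ✓ — passes.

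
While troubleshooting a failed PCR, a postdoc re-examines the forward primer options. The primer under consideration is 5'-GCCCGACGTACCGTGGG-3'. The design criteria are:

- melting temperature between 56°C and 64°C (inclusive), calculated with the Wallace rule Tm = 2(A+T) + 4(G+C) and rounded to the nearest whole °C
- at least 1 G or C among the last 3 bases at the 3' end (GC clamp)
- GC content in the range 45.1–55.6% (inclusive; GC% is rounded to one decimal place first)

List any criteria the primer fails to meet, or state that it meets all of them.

Base counts: A=2, T=2, G=7, C=6 (length 17).
Tm: Tm = 2·4 + 4·13 = 60°C ✓
GC clamp: 3' end GGG has 3 G/C ✓
GC content: GC 13/17 = 76.5%, outside 45.1–55.6% ✗

Fails: GC content.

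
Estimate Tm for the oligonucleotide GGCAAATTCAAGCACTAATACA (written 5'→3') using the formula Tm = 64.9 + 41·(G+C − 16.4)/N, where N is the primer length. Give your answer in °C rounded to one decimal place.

49.2°C

Base counts: A=10, T=4, G=3, C=5; G+C = 8, N = 22.
Tm = 64.9 + 41·(8 − 16.4)/22 = 64.9 + -344.40/22 = 49.2°C.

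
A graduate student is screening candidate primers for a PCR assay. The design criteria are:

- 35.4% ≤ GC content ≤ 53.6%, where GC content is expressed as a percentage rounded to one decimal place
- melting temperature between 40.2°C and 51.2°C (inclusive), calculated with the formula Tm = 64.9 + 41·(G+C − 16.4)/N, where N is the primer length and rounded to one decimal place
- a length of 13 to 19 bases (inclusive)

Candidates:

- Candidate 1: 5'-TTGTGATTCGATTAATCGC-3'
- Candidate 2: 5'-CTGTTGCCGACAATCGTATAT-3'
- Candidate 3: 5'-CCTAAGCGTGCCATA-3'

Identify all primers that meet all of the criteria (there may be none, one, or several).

Candidate 1 and Candidate 3.

Candidate 1 (19 nt, A=4 T=8 G=4 C=3): GC 7/19 = 36.8% ✓; Tm = 64.9 + 41·(7 − 16.4)/19 = 44.6°C ✓; length 19 ✓ — passes.
Candidate 2 (21 nt, A=5 T=7 G=4 C=5): GC 9/21 = 42.9% ✓; Tm = 64.9 + 41·(9 − 16.4)/21 = 50.5°C ✓; length 21, outside 13–19 ✗ — fails.
Candidate 3 (15 nt, A=4 T=3 G=3 C=5): GC 8/15 = 53.3% ✓; Tm = 64.9 + 41·(8 − 16.4)/15 = 41.9°C ✓; length 15 ✓ — passes.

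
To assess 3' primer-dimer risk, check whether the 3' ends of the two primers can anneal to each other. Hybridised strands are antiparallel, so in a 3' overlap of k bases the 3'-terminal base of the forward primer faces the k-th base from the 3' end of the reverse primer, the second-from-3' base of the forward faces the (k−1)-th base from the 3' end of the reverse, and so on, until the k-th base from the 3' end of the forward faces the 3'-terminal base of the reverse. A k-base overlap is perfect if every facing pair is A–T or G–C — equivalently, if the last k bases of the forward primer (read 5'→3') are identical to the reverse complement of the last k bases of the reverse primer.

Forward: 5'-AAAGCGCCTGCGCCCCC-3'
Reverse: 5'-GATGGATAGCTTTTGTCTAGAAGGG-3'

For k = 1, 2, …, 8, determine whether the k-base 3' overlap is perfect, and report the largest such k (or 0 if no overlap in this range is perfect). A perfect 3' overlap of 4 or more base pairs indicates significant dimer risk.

Longest perfect overlap: 3 complementary base pairs; below the dimer-risk threshold (threshold 4).

Last 8 bases (5'→3') — forward …GCGCCCCC, reverse …TAGAAGGG.
Reverse complement of the reverse primer's last 8 bases: CCCTTCTA; its first k bases are the reverse complement of the reverse primer's last k bases, so a perfect k-base overlap needs the forward primer's last k bases to equal them.
Comparing (forward last k vs required): k=1: C vs C ✓; k=2: CC vs CC ✓; k=3: CCC vs CCC ✓; k=4: CCCC vs CCCT ✗; k=5: CCCCC vs CCCTT ✗; k=6: GCCCCC vs CCCTTC ✗; k=7: CGCCCCC vs CCCTTCT ✗; k=8: GCGCCCCC vs CCCTTCTA ✗.
Perfect overlaps at k = 1, 2, 3; the largest is 3.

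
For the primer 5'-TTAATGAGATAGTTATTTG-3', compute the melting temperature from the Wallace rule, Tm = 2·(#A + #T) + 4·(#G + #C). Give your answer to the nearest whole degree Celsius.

Base counts: A=6, T=9, G=4, C=0 (length 19).
Tm = 2·(6+9) + 4·(4+0) = 2·15 + 4·4 = 30 + 16 = 46°C.

46°C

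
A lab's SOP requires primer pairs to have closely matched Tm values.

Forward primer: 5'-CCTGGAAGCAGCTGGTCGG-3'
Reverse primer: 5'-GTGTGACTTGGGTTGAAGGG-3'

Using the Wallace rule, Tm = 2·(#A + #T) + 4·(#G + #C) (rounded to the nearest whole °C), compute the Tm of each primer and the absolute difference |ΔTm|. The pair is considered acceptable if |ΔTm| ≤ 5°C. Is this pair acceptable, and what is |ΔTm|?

Forward: A=3 T=3 G=8 C=5 → Tm = 2·6 + 4·13 = 64°C.
Reverse: A=3 T=6 G=10 C=1 → Tm = 2·9 + 4·11 = 62°C.
|ΔTm| = |64 − 62| = 2°C, ≤ 5°C.

|ΔTm| = 2°C; the pair is acceptable.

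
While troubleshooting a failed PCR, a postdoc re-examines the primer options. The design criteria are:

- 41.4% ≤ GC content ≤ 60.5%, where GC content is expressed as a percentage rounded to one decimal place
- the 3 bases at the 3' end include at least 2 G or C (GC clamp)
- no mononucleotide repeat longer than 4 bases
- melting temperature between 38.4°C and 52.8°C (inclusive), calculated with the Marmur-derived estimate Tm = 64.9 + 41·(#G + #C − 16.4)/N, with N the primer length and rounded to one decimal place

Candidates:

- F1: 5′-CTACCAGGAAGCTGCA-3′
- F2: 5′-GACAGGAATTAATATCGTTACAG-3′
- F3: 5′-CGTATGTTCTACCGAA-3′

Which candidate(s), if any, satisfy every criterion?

F1 only.

F1 (16 nt, A=5 T=2 G=4 C=5): GC 9/16 = 56.3% ✓; 3' end GCA has 2 G/C ✓; longest run = 2 ✓; Tm = 64.9 + 41·(9 − 16.4)/16 = 45.9°C ✓ — passes.
F2 (23 nt, A=9 T=6 G=5 C=3): GC 8/23 = 34.8%, outside 41.4–60.5% ✗; 3' end CAG has 2 G/C ✓; longest run = 2 ✓; Tm = 64.9 + 41·(8 − 16.4)/23 = 49.9°C ✓ — fails.
F3 (16 nt, A=4 T=5 G=3 C=4): GC 7/16 = 43.8% ✓; 3' end GAA has 1 G/C, need ≥2 ✗; longest run = 2 ✓; Tm = 64.9 + 41·(7 − 16.4)/16 = 40.8°C ✓ — fails.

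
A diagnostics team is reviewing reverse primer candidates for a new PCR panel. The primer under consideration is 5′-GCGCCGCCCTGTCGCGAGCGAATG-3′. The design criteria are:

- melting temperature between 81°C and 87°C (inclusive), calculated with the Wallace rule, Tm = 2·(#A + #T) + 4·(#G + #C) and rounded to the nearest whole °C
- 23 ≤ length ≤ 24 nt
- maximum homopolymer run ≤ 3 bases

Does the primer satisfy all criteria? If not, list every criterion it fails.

Base counts: A=3, T=3, G=9, C=9 (length 24).
Tm: Tm = 2·6 + 4·18 = 84°C ✓
length: length 24 ✓
homopolymer run: longest run = 3 ✓

Meets all criteria.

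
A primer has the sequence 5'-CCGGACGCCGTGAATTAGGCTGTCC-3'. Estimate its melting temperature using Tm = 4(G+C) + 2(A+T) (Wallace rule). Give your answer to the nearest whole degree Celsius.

82°C

Base counts: A=4, T=5, G=8, C=8 (length 25).
Tm = 2·(4+5) + 4·(8+8) = 2·9 + 4·16 = 18 + 64 = 82°C.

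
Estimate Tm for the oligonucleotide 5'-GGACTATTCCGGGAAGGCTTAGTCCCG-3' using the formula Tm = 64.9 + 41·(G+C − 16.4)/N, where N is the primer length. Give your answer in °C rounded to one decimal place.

Base counts: A=5, T=6, G=9, C=7; G+C = 16, N = 27.
Tm = 64.9 + 41·(16 − 16.4)/27 = 64.9 + -16.40/27 = 64.3°C.

64.3°C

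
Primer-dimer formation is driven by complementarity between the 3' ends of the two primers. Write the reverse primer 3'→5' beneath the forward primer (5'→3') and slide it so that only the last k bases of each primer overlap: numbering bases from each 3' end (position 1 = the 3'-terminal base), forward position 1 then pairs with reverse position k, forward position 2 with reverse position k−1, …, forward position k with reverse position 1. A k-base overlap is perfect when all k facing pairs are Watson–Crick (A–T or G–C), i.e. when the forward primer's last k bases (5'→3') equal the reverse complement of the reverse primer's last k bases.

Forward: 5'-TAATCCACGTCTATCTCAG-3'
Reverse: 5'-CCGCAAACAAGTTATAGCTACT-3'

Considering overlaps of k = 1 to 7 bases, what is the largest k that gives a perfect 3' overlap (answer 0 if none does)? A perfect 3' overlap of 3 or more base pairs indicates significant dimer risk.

Last 7 bases (5'→3') — forward …ATCTCAG, reverse …AGCTACT.
Reverse complement of the reverse primer's last 7 bases: AGTAGCT; its first k bases are the reverse complement of the reverse primer's last k bases, so a perfect k-base overlap needs the forward primer's last k bases to equal them.
Comparing (forward last k vs required): k=1: G vs A ✗; k=2: AG vs AG ✓; k=3: CAG vs AGT ✗; k=4: TCAG vs AGTA ✗; k=5: CTCAG vs AGTAG ✗; k=6: TCTCAG vs AGTAGC ✗; k=7: ATCTCAG vs AGTAGCT ✗.
Only k = 2 is perfect, so the longest perfect 3' overlap is 2.

Longest perfect overlap: 2 complementary base pairs; below the dimer-risk threshold (threshold 3).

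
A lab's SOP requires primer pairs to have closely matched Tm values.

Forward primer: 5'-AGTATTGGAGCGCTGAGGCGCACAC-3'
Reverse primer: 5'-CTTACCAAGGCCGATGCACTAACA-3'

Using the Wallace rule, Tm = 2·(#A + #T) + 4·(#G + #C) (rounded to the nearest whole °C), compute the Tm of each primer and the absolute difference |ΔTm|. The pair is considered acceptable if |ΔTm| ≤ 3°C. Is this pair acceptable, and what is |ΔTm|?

|ΔTm| = 8°C; the pair is not acceptable.

Forward: A=6 T=4 G=9 C=6 → Tm = 2·10 + 4·15 = 80°C.
Reverse: A=8 T=4 G=4 C=8 → Tm = 2·12 + 4·12 = 72°C.
|ΔTm| = |80 − 72| = 8°C, > 3°C.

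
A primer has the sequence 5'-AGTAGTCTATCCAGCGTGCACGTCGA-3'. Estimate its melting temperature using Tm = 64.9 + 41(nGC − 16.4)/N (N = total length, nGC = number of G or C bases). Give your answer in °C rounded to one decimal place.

61.1°C

Base counts: A=6, T=6, G=7, C=7; G+C = 14, N = 26.
Tm = 64.9 + 41·(14 − 16.4)/26 = 64.9 + -98.40/26 = 61.1°C.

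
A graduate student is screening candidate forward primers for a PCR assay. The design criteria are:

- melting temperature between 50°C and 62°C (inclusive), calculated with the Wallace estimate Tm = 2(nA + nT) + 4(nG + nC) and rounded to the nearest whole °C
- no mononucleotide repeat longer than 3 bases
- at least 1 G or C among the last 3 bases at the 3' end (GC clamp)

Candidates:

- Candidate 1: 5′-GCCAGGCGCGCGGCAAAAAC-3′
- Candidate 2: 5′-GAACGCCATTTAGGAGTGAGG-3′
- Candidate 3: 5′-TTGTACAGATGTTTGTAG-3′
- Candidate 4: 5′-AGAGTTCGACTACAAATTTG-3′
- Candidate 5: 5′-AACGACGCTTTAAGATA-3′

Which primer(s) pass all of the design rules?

Candidate 4 only.

Candidate 1 (20 nt, A=6 T=0 G=7 C=7): Tm = 2·6 + 4·14 = 68°C, outside 50–62°C ✗; longest run = 5, exceeds 3 ✗; 3' end AAC has 1 G/C ✓ — fails.
Candidate 2 (21 nt, A=6 T=4 G=8 C=3): Tm = 2·10 + 4·11 = 64°C, outside 50–62°C ✗; longest run = 3 ✓; 3' end AGG has 2 G/C ✓ — fails.
Candidate 3 (18 nt, A=4 T=8 G=5 C=1): Tm = 2·12 + 4·6 = 48°C, outside 50–62°C ✗; longest run = 3 ✓; 3' end TAG has 1 G/C ✓ — fails.
Candidate 4 (20 nt, A=7 T=6 G=4 C=3): Tm = 2·13 + 4·7 = 54°C ✓; longest run = 3 ✓; 3' end TTG has 1 G/C ✓ — passes.
Candidate 5 (17 nt, A=7 T=4 G=3 C=3): Tm = 2·11 + 4·6 = 46°C, outside 50–62°C ✗; longest run = 3 ✓; 3' end ATA has 0 G/C, need ≥1 ✗ — fails.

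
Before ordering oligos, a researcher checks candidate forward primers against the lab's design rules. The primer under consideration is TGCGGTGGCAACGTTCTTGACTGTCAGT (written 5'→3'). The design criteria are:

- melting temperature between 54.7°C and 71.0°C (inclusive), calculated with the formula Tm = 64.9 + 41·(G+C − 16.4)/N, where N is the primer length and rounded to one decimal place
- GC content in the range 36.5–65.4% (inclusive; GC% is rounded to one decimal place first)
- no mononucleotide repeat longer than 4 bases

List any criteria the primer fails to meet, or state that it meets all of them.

Base counts: A=4, T=9, G=9, C=6 (length 28).
Tm: Tm = 64.9 + 41·(15 − 16.4)/28 = 62.9°C ✓
GC content: GC 15/28 = 53.6% ✓
homopolymer run: longest run = 2 ✓

Meets all criteria.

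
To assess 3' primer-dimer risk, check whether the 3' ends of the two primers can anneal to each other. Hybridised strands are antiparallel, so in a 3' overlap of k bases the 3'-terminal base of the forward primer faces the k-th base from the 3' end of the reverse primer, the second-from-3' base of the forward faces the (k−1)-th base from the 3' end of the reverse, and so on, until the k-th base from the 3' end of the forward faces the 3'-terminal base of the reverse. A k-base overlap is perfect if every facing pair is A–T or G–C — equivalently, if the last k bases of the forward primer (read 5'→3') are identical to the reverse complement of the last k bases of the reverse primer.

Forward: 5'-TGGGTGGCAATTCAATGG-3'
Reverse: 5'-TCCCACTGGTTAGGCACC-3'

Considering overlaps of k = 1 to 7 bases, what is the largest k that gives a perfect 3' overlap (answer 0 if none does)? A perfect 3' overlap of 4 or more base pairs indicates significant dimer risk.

Last 7 bases (5'→3') — forward …TCAATGG, reverse …AGGCACC.
Reverse complement of the reverse primer's last 7 bases: GGTGCCT; its first k bases are the reverse complement of the reverse primer's last k bases, so a perfect k-base overlap needs the forward primer's last k bases to equal them.
Comparing (forward last k vs required): k=1: G vs G ✓; k=2: GG vs GG ✓; k=3: TGG vs GGT ✗; k=4: ATGG vs GGTG ✗; k=5: AATGG vs GGTGC ✗; k=6: CAATGG vs GGTGCC ✗; k=7: TCAATGG vs GGTGCCT ✗.
Perfect overlaps at k = 1, 2; the largest is 2.

Longest perfect overlap: 2 complementary base pairs; below the dimer-risk threshold (threshold 4).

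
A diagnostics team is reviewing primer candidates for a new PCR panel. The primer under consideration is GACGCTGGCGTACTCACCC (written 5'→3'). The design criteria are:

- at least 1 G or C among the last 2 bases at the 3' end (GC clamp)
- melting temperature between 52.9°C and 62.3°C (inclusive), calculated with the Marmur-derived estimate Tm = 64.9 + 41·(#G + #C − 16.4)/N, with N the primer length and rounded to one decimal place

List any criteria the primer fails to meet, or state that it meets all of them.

Meets all criteria.

Base counts: A=3, T=3, G=5, C=8 (length 19).
GC clamp: 3' end CC has 2 G/C ✓
Tm: Tm = 64.9 + 41·(13 − 16.4)/19 = 57.6°C ✓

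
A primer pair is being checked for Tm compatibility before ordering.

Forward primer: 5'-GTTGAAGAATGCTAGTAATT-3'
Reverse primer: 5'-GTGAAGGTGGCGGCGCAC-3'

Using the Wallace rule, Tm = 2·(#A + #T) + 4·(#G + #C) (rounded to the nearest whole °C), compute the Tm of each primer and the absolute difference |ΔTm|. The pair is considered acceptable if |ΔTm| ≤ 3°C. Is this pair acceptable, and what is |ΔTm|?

|ΔTm| = 10°C; the pair is not acceptable.

Forward: A=7 T=7 G=5 C=1 → Tm = 2·14 + 4·6 = 52°C.
Reverse: A=3 T=2 G=9 C=4 → Tm = 2·5 + 4·13 = 62°C.
|ΔTm| = |52 − 62| = 10°C, > 3°C.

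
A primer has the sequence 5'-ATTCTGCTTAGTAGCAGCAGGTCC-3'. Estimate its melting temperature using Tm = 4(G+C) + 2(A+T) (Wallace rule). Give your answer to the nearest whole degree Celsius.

72°C

Base counts: A=5, T=7, G=6, C=6 (length 24).
Tm = 2·(5+7) + 4·(6+6) = 2·12 + 4·12 = 24 + 48 = 72°C.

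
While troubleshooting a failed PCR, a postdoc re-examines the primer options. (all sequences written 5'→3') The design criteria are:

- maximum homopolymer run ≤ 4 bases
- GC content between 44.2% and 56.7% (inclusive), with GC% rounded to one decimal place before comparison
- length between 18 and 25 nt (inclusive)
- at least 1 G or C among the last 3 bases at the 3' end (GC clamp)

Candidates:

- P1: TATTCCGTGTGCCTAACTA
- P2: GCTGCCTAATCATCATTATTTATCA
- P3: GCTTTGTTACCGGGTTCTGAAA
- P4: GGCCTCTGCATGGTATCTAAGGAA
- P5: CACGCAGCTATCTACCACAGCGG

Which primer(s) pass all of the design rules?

P4 only.

P1 (19 nt, A=4 T=7 G=3 C=5): longest run = 2 ✓; GC 8/19 = 42.1%, outside 44.2–56.7% ✗; length 19 ✓; 3' end CTA has 1 G/C ✓ — fails.
P2 (25 nt, A=7 T=10 G=2 C=6): longest run = 3 ✓; GC 8/25 = 32.0%, outside 44.2–56.7% ✗; length 25 ✓; 3' end TCA has 1 G/C ✓ — fails.
P3 (22 nt, A=4 T=8 G=6 C=4): longest run = 3 ✓; GC 10/22 = 45.5% ✓; length 22 ✓; 3' end AAA has 0 G/C, need ≥1 ✗ — fails.
P4 (24 nt, A=6 T=6 G=7 C=5): longest run = 2 ✓; GC 12/24 = 50.0% ✓; length 24 ✓; 3' end GAA has 1 G/C ✓ — passes.
P5 (23 nt, A=6 T=3 G=5 C=9): longest run = 2 ✓; GC 14/23 = 60.9%, outside 44.2–56.7% ✗; length 23 ✓; 3' end CGG has 3 G/C ✓ — fails.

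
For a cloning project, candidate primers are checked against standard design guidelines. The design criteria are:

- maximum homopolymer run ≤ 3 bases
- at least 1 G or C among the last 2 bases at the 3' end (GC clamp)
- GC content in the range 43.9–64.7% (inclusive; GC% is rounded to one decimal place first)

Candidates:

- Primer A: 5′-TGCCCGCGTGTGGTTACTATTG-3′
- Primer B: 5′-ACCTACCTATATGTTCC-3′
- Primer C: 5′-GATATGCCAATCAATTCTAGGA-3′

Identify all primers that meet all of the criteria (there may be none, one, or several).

Primer A only.

Primer A (22 nt, A=2 T=8 G=7 C=5): longest run = 3 ✓; 3' end TG has 1 G/C ✓; GC 12/22 = 54.5% ✓ — passes.
Primer B (17 nt, A=4 T=6 G=1 C=6): longest run = 2 ✓; 3' end CC has 2 G/C ✓; GC 7/17 = 41.2%, outside 43.9–64.7% ✗ — fails.
Primer C (22 nt, A=8 T=6 G=4 C=4): longest run = 2 ✓; 3' end GA has 1 G/C ✓; GC 8/22 = 36.4%, outside 43.9–64.7% ✗ — fails.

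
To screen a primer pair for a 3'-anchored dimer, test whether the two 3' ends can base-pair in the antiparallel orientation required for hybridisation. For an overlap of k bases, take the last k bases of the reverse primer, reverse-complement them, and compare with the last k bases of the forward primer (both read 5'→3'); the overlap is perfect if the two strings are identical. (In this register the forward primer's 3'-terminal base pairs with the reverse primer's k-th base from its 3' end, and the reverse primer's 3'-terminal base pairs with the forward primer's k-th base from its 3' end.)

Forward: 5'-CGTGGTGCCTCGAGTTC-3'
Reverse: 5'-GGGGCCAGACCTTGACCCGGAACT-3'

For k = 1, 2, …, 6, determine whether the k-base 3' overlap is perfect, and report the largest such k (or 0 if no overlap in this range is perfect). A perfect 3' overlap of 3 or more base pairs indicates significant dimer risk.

Longest perfect overlap: 5 complementary base pairs; significant dimer risk (threshold 3).

Last 6 bases (5'→3') — forward …GAGTTC, reverse …GGAACT.
Reverse complement of the reverse primer's last 6 bases: AGTTCC; its first k bases are the reverse complement of the reverse primer's last k bases, so a perfect k-base overlap needs the forward primer's last k bases to equal them.
Comparing (forward last k vs required): k=1: C vs A ✗; k=2: TC vs AG ✗; k=3: TTC vs AGT ✗; k=4: GTTC vs AGTT ✗; k=5: AGTTC vs AGTTC ✓; k=6: GAGTTC vs AGTTCC ✗.
Only k = 5 is perfect, so the longest perfect 3' overlap is 5.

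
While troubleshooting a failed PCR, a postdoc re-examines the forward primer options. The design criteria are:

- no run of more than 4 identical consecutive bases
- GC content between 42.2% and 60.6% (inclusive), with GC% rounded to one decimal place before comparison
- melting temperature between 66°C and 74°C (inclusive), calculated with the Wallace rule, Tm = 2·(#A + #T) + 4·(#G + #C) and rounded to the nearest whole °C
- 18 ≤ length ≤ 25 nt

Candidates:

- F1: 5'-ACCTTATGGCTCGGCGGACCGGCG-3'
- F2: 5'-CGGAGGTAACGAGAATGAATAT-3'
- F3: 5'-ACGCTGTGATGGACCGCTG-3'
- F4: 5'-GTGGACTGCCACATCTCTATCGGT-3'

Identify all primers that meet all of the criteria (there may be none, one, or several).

F1 (24 nt, A=3 T=4 G=9 C=8): longest run = 2 ✓; GC 17/24 = 70.8%, outside 42.2–60.6% ✗; Tm = 2·7 + 4·17 = 82°C, outside 66–74°C ✗; length 24 ✓ — fails.
F2 (22 nt, A=9 T=4 G=7 C=2): longest run = 2 ✓; GC 9/22 = 40.9%, outside 42.2–60.6% ✗; Tm = 2·13 + 4·9 = 62°C, outside 66–74°C ✗; length 22 ✓ — fails.
F3 (19 nt, A=3 T=4 G=7 C=5): longest run = 2 ✓; GC 12/19 = 63.2%, outside 42.2–60.6% ✗; Tm = 2·7 + 4·12 = 62°C, outside 66–74°C ✗; length 19 ✓ — fails.
F4 (24 nt, A=4 T=7 G=6 C=7): longest run = 2 ✓; GC 13/24 = 54.2% ✓; Tm = 2·11 + 4·13 = 74°C ✓; length 24 ✓ — passes.

F4 only.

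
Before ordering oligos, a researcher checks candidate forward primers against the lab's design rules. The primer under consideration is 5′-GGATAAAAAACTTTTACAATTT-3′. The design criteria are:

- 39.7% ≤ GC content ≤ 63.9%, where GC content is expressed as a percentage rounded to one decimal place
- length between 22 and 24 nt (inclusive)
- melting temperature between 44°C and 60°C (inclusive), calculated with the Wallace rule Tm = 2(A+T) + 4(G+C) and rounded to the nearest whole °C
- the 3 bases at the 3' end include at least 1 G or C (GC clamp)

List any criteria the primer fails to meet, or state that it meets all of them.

Base counts: A=10, T=8, G=2, C=2 (length 22).
GC content: GC 4/22 = 18.2%, outside 39.7–63.9% ✗
length: length 22 ✓
Tm: Tm = 2·18 + 4·4 = 52°C ✓
GC clamp: 3' end TTT has 0 G/C, need ≥1 ✗

Fails: GC content, GC clamp.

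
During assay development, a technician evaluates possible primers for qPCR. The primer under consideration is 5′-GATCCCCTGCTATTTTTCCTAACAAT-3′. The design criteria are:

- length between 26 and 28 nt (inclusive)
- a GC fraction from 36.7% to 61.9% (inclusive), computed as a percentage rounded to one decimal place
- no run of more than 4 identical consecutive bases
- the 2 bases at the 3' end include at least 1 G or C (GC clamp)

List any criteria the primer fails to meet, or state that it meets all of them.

Fails: homopolymer run, GC clamp.

Base counts: A=6, T=10, G=2, C=8 (length 26).
length: length 26 ✓
GC content: GC 10/26 = 38.5% ✓
homopolymer run: longest run = 5, exceeds 4 ✗
GC clamp: 3' end AT has 0 G/C, need ≥1 ✗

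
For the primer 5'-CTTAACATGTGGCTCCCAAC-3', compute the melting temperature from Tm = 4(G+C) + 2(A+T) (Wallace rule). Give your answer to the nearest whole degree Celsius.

Base counts: A=5, T=5, G=3, C=7 (length 20).
Tm = 2·(5+5) + 4·(3+7) = 2·10 + 4·10 = 20 + 40 = 60°C.

60°C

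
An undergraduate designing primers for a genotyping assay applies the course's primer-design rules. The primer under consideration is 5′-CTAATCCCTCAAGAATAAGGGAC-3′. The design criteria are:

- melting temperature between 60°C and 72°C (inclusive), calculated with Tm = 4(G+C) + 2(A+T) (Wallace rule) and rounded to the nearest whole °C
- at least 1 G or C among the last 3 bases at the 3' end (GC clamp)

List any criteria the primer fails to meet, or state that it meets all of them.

Base counts: A=9, T=4, G=4, C=6 (length 23).
Tm: Tm = 2·13 + 4·10 = 66°C ✓
GC clamp: 3' end GAC has 2 G/C ✓

Meets all criteria.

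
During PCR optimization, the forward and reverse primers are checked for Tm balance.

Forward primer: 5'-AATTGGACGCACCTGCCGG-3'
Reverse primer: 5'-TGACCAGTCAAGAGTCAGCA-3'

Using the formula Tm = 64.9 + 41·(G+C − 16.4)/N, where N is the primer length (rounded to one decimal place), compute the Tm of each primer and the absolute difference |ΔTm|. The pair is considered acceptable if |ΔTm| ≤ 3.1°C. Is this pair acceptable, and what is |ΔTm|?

Forward: G+C = 12, N = 19 → Tm = 64.9 + 41·(12 − 16.4)/19 = 55.4°C.
Reverse: G+C = 10, N = 20 → Tm = 64.9 + 41·(10 − 16.4)/20 = 51.8°C.
|ΔTm| = |55.4 − 51.8| = 3.6°C, > 3.1°C.

|ΔTm| = 3.6°C; the pair is not acceptable.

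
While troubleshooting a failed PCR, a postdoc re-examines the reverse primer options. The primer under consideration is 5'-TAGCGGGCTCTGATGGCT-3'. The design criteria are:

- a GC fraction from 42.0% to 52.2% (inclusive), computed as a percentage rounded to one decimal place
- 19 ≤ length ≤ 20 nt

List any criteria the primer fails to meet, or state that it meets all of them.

Base counts: A=2, T=5, G=7, C=4 (length 18).
GC content: GC 11/18 = 61.1%, outside 42.0–52.2% ✗
length: length 18, outside 19–20 ✗

Fails: GC content, length.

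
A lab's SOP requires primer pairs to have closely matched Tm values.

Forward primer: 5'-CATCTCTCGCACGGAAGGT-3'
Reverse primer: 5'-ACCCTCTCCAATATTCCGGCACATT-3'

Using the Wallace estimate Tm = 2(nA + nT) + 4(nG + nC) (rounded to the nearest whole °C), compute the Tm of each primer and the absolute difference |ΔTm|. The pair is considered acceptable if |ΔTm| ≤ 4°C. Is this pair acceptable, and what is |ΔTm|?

Forward: A=4 T=4 G=5 C=6 → Tm = 2·8 + 4·11 = 60°C.
Reverse: A=6 T=7 G=2 C=10 → Tm = 2·13 + 4·12 = 74°C.
|ΔTm| = |60 − 74| = 14°C, > 4°C.

|ΔTm| = 14°C; the pair is not acceptable.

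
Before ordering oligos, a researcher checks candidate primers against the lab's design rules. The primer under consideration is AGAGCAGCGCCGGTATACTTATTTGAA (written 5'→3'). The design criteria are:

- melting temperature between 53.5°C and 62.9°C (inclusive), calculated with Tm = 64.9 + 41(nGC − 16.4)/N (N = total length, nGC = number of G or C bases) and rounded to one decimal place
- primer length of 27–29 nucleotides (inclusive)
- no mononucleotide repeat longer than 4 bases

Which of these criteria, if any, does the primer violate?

Meets all criteria.

Base counts: A=8, T=7, G=7, C=5 (length 27).
Tm: Tm = 64.9 + 41·(12 − 16.4)/27 = 58.2°C ✓
length: length 27 ✓
homopolymer run: longest run = 3 ✓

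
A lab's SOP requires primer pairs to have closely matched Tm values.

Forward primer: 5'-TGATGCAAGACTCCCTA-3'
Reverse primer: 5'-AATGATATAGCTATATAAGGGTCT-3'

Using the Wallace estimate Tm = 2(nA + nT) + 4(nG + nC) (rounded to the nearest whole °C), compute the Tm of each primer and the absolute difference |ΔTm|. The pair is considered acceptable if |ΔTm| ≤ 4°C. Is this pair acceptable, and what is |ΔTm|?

Forward: A=5 T=4 G=3 C=5 → Tm = 2·9 + 4·8 = 50°C.
Reverse: A=9 T=8 G=5 C=2 → Tm = 2·17 + 4·7 = 62°C.
|ΔTm| = |50 − 62| = 12°C, > 4°C.

|ΔTm| = 12°C; the pair is not acceptable.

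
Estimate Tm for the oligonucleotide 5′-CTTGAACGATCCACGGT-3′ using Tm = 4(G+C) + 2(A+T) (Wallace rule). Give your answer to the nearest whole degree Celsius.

Base counts: A=4, T=4, G=4, C=5 (length 17).
Tm = 2·(4+4) + 4·(4+5) = 2·8 + 4·9 = 16 + 36 = 52°C.

52°C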